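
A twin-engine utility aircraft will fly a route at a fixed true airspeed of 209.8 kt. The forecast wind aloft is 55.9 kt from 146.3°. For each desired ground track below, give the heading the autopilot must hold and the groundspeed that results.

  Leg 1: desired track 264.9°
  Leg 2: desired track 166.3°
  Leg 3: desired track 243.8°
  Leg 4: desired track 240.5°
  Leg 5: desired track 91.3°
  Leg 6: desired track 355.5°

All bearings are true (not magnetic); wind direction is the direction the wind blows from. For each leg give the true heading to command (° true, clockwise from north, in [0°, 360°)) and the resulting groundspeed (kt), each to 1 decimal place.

Leg 1: desired track 264.9°; wind correction -13.5° → command heading 251.4°, groundspeed 230.7 kt
Leg 2: desired track 166.3°; wind correction -5.2° → command heading 161.1°, groundspeed 156.4 kt
Leg 3: desired track 243.8°; wind correction -15.3° → command heading 228.5°, groundspeed 209.6 kt
Leg 4: desired track 240.5°; wind correction -15.4° → command heading 225.1°, groundspeed 206.4 kt
Leg 5: desired track 91.3°; wind correction +12.6° → command heading 103.9°, groundspeed 172.7 kt
Leg 6: desired track 355.5°; wind correction +7.5° → command heading 3.0°, groundspeed 256.8 kt

Leg 1: heading=251.4°, groundspeed=230.7 kt
Leg 2: heading=161.1°, groundspeed=156.4 kt
Leg 3: heading=228.5°, groundspeed=209.6 kt
Leg 4: heading=225.1°, groundspeed=206.4 kt
Leg 5: heading=103.9°, groundspeed=172.7 kt
Leg 6: heading=3.0°, groundspeed=256.8 kt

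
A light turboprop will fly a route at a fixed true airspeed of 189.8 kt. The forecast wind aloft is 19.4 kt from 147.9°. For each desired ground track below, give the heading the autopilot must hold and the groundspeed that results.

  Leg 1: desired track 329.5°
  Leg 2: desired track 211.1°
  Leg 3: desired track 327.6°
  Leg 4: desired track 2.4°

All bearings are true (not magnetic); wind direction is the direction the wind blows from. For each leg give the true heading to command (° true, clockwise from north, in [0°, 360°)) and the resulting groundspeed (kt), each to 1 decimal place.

Leg 1: desired track 329.5°; wind correction +0.2° → command heading 329.7°, groundspeed 209.2 kt
Leg 2: desired track 211.1°; wind correction -5.2° → command heading 205.9°, groundspeed 180.3 kt
Leg 3: desired track 327.6°; wind correction +0.0° → command heading 327.6°, groundspeed 209.2 kt
Leg 4: desired track 2.4°; wind correction +3.3° → command heading 5.7°, groundspeed 205.5 kt

Leg 1: heading=329.7°, groundspeed=209.2 kt
Leg 2: heading=205.9°, groundspeed=180.3 kt
Leg 3: heading=327.6°, groundspeed=209.2 kt
Leg 4: heading=5.7°, groundspeed=205.5 kt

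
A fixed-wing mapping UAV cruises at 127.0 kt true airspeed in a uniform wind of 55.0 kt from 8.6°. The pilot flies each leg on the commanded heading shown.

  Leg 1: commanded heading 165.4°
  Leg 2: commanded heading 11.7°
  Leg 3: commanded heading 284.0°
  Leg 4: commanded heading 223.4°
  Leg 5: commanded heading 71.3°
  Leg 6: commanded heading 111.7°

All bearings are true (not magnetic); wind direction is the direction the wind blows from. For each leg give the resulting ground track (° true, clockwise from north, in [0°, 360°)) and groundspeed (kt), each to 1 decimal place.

Leg 1: heading 165.4°; drift +7.0° → track 172.4°, groundspeed 178.9 kt
Leg 2: heading 11.7°; drift +2.4° → track 14.1°, groundspeed 72.1 kt
Leg 3: heading 284.0°; drift -24.2° → track 259.8°, groundspeed 133.6 kt
Leg 4: heading 223.4°; drift -10.3° → track 213.1°, groundspeed 175.0 kt
Leg 5: heading 71.3°; drift +25.7° → track 97.0°, groundspeed 112.9 kt
Leg 6: heading 111.7°; drift +21.0° → track 132.7°, groundspeed 149.4 kt

Leg 1: track=172.4°, groundspeed=178.9 kt
Leg 2: track=14.1°, groundspeed=72.1 kt
Leg 3: track=259.8°, groundspeed=133.6 kt
Leg 4: track=213.1°, groundspeed=175.0 kt
Leg 5: track=97.0°, groundspeed=112.9 kt
Leg 6: track=132.7°, groundspeed=149.4 kt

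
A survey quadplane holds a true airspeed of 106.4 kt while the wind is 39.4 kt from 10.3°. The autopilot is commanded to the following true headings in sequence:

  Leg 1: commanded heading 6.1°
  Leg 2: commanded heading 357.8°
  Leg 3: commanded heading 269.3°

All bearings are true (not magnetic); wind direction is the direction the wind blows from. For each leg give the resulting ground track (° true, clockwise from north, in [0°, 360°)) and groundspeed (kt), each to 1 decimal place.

Leg 1: track=3.6°, groundspeed=67.2 kt
Leg 2: track=350.6°, groundspeed=68.5 kt
Leg 3: track=250.5°, groundspeed=120.3 kt

Leg 1: heading 6.1°; drift -2.5° → track 3.6°, groundspeed 67.2 kt
Leg 2: heading 357.8°; drift -7.2° → track 350.6°, groundspeed 68.5 kt
Leg 3: heading 269.3°; drift -18.8° → track 250.5°, groundspeed 120.3 kt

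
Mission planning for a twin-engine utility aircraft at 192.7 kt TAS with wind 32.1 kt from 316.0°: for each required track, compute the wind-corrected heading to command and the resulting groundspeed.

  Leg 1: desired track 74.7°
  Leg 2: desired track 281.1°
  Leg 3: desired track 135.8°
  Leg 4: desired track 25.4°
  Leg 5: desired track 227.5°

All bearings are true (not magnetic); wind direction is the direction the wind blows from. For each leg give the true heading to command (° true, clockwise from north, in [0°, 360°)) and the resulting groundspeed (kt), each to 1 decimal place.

Leg 1: heading=66.3°, groundspeed=206.0 kt
Leg 2: heading=286.6°, groundspeed=165.5 kt
Leg 3: heading=135.8°, groundspeed=224.8 kt
Leg 4: heading=16.4°, groundspeed=179.0 kt
Leg 5: heading=237.1°, groundspeed=189.2 kt

Leg 1: desired track 74.7°; wind correction -8.4° → command heading 66.3°, groundspeed 206.0 kt
Leg 2: desired track 281.1°; wind correction +5.5° → command heading 286.6°, groundspeed 165.5 kt
Leg 3: desired track 135.8°; wind correction +0.0° → command heading 135.8°, groundspeed 224.8 kt
Leg 4: desired track 25.4°; wind correction -9.0° → command heading 16.4°, groundspeed 179.0 kt
Leg 5: desired track 227.5°; wind correction +9.6° → command heading 237.1°, groundspeed 189.2 kt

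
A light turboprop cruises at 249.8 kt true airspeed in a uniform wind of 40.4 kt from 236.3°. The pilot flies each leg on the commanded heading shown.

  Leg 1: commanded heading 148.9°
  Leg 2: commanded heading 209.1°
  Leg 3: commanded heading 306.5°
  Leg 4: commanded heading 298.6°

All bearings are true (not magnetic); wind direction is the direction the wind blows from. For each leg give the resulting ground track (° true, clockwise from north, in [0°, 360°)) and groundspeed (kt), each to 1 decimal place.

Leg 1: heading 148.9°; drift -9.2° → track 139.7°, groundspeed 251.2 kt
Leg 2: heading 209.1°; drift -4.9° → track 204.2°, groundspeed 214.7 kt
Leg 3: heading 306.5°; drift +9.1° → track 315.6°, groundspeed 239.2 kt
Leg 4: heading 298.6°; drift +8.8° → track 307.4°, groundspeed 233.8 kt

Leg 1: track=139.7°, groundspeed=251.2 kt
Leg 2: track=204.2°, groundspeed=214.7 kt
Leg 3: track=315.6°, groundspeed=239.2 kt
Leg 4: track=307.4°, groundspeed=233.8 kt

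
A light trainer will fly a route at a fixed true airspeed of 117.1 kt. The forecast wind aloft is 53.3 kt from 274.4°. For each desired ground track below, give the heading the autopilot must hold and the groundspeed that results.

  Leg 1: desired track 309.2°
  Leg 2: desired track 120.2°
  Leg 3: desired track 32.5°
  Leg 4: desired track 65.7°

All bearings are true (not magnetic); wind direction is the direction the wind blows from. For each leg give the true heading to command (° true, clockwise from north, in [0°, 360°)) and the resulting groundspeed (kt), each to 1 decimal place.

Leg 1: heading=294.1°, groundspeed=69.3 kt
Leg 2: heading=131.6°, groundspeed=162.8 kt
Leg 3: heading=8.8°, groundspeed=132.4 kt
Leg 4: heading=53.1°, groundspeed=161.0 kt

Leg 1: desired track 309.2°; wind correction -15.1° → command heading 294.1°, groundspeed 69.3 kt
Leg 2: desired track 120.2°; wind correction +11.4° → command heading 131.6°, groundspeed 162.8 kt
Leg 3: desired track 32.5°; wind correction -23.7° → command heading 8.8°, groundspeed 132.4 kt
Leg 4: desired track 65.7°; wind correction -12.6° → command heading 53.1°, groundspeed 161.0 kt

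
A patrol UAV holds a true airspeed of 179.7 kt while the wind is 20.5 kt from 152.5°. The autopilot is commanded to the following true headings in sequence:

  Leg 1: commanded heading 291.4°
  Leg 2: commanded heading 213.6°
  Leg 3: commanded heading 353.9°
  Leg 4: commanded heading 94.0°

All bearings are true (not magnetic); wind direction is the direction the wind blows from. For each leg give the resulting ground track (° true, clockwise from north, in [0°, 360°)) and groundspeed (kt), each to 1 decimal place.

Leg 1: heading 291.4°; drift +4.0° → track 295.4°, groundspeed 195.6 kt
Leg 2: heading 213.6°; drift +6.0° → track 219.6°, groundspeed 170.7 kt
Leg 3: heading 353.9°; drift -2.2° → track 351.7°, groundspeed 198.9 kt
Leg 4: heading 94.0°; drift -5.9° → track 88.1°, groundspeed 169.9 kt

Leg 1: track=295.4°, groundspeed=195.6 kt
Leg 2: track=219.6°, groundspeed=170.7 kt
Leg 3: track=351.7°, groundspeed=198.9 kt
Leg 4: track=88.1°, groundspeed=169.9 kt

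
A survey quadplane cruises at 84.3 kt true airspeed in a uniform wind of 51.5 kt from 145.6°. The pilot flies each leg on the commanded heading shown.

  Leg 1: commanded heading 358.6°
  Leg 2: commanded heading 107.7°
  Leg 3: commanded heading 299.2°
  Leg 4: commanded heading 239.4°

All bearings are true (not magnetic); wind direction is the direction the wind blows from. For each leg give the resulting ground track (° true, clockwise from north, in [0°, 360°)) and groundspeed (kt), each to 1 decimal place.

Leg 1: heading 358.6°; drift -12.4° → track 346.2°, groundspeed 130.5 kt
Leg 2: heading 107.7°; drift -35.9° → track 71.8°, groundspeed 53.9 kt
Leg 3: heading 299.2°; drift +10.0° → track 309.2°, groundspeed 132.4 kt
Leg 4: heading 239.4°; drift +30.4° → track 269.8°, groundspeed 101.7 kt

Leg 1: track=346.2°, groundspeed=130.5 kt
Leg 2: track=71.8°, groundspeed=53.9 kt
Leg 3: track=309.2°, groundspeed=132.4 kt
Leg 4: track=269.8°, groundspeed=101.7 kt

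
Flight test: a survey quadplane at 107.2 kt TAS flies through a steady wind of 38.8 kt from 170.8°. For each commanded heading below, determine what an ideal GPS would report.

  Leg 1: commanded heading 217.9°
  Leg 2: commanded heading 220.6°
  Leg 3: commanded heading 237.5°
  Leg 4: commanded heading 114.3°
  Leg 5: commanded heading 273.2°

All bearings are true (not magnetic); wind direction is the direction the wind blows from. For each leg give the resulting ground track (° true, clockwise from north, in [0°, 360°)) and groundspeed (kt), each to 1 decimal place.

Leg 1: track=237.3°, groundspeed=85.6 kt
Leg 2: track=240.4°, groundspeed=87.3 kt
Leg 3: track=258.7°, groundspeed=98.5 kt
Leg 4: track=93.6°, groundspeed=91.7 kt
Leg 5: track=291.4°, groundspeed=121.6 kt

Leg 1: heading 217.9°; drift +19.4° → track 237.3°, groundspeed 85.6 kt
Leg 2: heading 220.6°; drift +19.8° → track 240.4°, groundspeed 87.3 kt
Leg 3: heading 237.5°; drift +21.2° → track 258.7°, groundspeed 98.5 kt
Leg 4: heading 114.3°; drift -20.7° → track 93.6°, groundspeed 91.7 kt
Leg 5: heading 273.2°; drift +18.2° → track 291.4°, groundspeed 121.6 kt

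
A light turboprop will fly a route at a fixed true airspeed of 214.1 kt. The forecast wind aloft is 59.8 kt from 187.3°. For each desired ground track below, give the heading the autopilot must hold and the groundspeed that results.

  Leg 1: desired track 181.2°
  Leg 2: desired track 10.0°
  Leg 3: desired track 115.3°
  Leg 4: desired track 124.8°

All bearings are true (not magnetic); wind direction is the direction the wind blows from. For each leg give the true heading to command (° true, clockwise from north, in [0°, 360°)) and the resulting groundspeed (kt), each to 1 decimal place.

Leg 1: desired track 181.2°; wind correction +1.7° → command heading 182.9°, groundspeed 154.5 kt
Leg 2: desired track 10.0°; wind correction +0.8° → command heading 10.8°, groundspeed 273.8 kt
Leg 3: desired track 115.3°; wind correction +15.4° → command heading 130.7°, groundspeed 187.9 kt
Leg 4: desired track 124.8°; wind correction +14.3° → command heading 139.1°, groundspeed 179.8 kt

Leg 1: heading=182.9°, groundspeed=154.5 kt
Leg 2: heading=10.8°, groundspeed=273.8 kt
Leg 3: heading=130.7°, groundspeed=187.9 kt
Leg 4: heading=139.1°, groundspeed=179.8 kt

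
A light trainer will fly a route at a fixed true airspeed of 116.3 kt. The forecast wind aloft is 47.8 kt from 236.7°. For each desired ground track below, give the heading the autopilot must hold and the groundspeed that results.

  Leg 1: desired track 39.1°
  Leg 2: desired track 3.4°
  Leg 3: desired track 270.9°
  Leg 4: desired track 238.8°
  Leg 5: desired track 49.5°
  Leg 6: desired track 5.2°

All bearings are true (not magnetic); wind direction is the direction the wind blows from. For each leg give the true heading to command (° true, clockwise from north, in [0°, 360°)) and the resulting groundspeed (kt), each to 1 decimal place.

Leg 1: desired track 39.1°; wind correction -7.1° → command heading 32.0°, groundspeed 161.0 kt
Leg 2: desired track 3.4°; wind correction -19.2° → command heading 344.2°, groundspeed 138.4 kt
Leg 3: desired track 270.9°; wind correction -13.4° → command heading 257.5°, groundspeed 73.6 kt
Leg 4: desired track 238.8°; wind correction -0.9° → command heading 237.9°, groundspeed 68.5 kt
Leg 5: desired track 49.5°; wind correction -3.0° → command heading 46.5°, groundspeed 163.6 kt
Leg 6: desired track 5.2°; wind correction -18.8° → command heading 346.4°, groundspeed 139.9 kt

Leg 1: heading=32.0°, groundspeed=161.0 kt
Leg 2: heading=344.2°, groundspeed=138.4 kt
Leg 3: heading=257.5°, groundspeed=73.6 kt
Leg 4: heading=237.9°, groundspeed=68.5 kt
Leg 5: heading=46.5°, groundspeed=163.6 kt
Leg 6: heading=346.4°, groundspeed=139.9 kt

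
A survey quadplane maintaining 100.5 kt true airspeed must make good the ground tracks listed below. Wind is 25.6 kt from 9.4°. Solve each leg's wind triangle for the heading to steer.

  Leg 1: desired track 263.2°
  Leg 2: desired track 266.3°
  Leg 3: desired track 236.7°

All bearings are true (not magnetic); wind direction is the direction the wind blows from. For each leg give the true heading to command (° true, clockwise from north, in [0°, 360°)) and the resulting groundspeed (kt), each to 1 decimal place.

Leg 1: desired track 263.2°; wind correction +14.2° → command heading 277.4°, groundspeed 104.6 kt
Leg 2: desired track 266.3°; wind correction +14.4° → command heading 280.7°, groundspeed 103.2 kt
Leg 3: desired track 236.7°; wind correction +10.8° → command heading 247.5°, groundspeed 116.1 kt

Leg 1: heading=277.4°, groundspeed=104.6 kt
Leg 2: heading=280.7°, groundspeed=103.2 kt
Leg 3: heading=247.5°, groundspeed=116.1 kt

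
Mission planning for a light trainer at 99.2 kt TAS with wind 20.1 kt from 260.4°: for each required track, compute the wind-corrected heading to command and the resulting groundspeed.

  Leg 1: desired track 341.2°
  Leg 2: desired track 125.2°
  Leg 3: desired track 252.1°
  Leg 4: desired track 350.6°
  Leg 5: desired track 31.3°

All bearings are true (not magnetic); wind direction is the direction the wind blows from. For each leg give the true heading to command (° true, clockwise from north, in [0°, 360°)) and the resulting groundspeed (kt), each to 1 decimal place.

Leg 1: heading=329.7°, groundspeed=94.0 kt
Leg 2: heading=133.4°, groundspeed=112.4 kt
Leg 3: heading=253.8°, groundspeed=79.3 kt
Leg 4: heading=338.9°, groundspeed=97.2 kt
Leg 5: heading=22.5°, groundspeed=111.2 kt

Leg 1: desired track 341.2°; wind correction -11.5° → command heading 329.7°, groundspeed 94.0 kt
Leg 2: desired track 125.2°; wind correction +8.2° → command heading 133.4°, groundspeed 112.4 kt
Leg 3: desired track 252.1°; wind correction +1.7° → command heading 253.8°, groundspeed 79.3 kt
Leg 4: desired track 350.6°; wind correction -11.7° → command heading 338.9°, groundspeed 97.2 kt
Leg 5: desired track 31.3°; wind correction -8.8° → command heading 22.5°, groundspeed 111.2 kt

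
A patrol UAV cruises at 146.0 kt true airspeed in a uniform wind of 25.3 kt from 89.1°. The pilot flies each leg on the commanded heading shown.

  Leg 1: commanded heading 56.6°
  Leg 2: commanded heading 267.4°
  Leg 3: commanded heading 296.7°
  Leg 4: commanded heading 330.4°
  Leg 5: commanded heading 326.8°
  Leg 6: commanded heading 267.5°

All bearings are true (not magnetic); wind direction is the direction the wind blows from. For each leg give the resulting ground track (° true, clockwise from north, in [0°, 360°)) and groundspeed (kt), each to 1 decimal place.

Leg 1: heading 56.6°; drift -6.2° → track 50.4°, groundspeed 125.4 kt
Leg 2: heading 267.4°; drift +0.3° → track 267.7°, groundspeed 171.3 kt
Leg 3: heading 296.7°; drift -4.0° → track 292.7°, groundspeed 168.8 kt
Leg 4: heading 330.4°; drift -8.0° → track 322.4°, groundspeed 159.7 kt
Leg 5: heading 326.8°; drift -7.6° → track 319.2°, groundspeed 160.9 kt
Leg 6: heading 267.5°; drift +0.2° → track 267.7°, groundspeed 171.3 kt

Leg 1: track=50.4°, groundspeed=125.4 kt
Leg 2: track=267.7°, groundspeed=171.3 kt
Leg 3: track=292.7°, groundspeed=168.8 kt
Leg 4: track=322.4°, groundspeed=159.7 kt
Leg 5: track=319.2°, groundspeed=160.9 kt
Leg 6: track=267.7°, groundspeed=171.3 kt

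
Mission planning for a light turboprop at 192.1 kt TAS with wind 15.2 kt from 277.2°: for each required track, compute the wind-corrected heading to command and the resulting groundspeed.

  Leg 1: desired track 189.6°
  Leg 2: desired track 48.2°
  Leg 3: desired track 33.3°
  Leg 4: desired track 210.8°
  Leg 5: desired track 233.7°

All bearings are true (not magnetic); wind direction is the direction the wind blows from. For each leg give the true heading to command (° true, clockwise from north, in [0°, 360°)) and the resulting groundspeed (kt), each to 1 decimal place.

Leg 1: desired track 189.6°; wind correction +4.5° → command heading 194.1°, groundspeed 190.9 kt
Leg 2: desired track 48.2°; wind correction -3.4° → command heading 44.8°, groundspeed 201.7 kt
Leg 3: desired track 33.3°; wind correction -4.1° → command heading 29.2°, groundspeed 198.3 kt
Leg 4: desired track 210.8°; wind correction +4.2° → command heading 215.0°, groundspeed 185.5 kt
Leg 5: desired track 233.7°; wind correction +3.1° → command heading 236.8°, groundspeed 180.8 kt

Leg 1: heading=194.1°, groundspeed=190.9 kt
Leg 2: heading=44.8°, groundspeed=201.7 kt
Leg 3: heading=29.2°, groundspeed=198.3 kt
Leg 4: heading=215.0°, groundspeed=185.5 kt
Leg 5: heading=236.8°, groundspeed=180.8 kt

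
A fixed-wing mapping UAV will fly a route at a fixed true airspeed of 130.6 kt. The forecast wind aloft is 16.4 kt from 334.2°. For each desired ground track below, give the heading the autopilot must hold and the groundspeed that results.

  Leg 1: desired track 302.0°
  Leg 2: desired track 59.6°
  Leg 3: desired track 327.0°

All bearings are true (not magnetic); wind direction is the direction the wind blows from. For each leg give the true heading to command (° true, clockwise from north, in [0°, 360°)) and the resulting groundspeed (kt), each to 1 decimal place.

Leg 1: desired track 302.0°; wind correction +3.8° → command heading 305.8°, groundspeed 116.4 kt
Leg 2: desired track 59.6°; wind correction -7.2° → command heading 52.4°, groundspeed 128.3 kt
Leg 3: desired track 327.0°; wind correction +0.9° → command heading 327.9°, groundspeed 114.3 kt

Leg 1: heading=305.8°, groundspeed=116.4 kt
Leg 2: heading=52.4°, groundspeed=128.3 kt
Leg 3: heading=327.9°, groundspeed=114.3 kt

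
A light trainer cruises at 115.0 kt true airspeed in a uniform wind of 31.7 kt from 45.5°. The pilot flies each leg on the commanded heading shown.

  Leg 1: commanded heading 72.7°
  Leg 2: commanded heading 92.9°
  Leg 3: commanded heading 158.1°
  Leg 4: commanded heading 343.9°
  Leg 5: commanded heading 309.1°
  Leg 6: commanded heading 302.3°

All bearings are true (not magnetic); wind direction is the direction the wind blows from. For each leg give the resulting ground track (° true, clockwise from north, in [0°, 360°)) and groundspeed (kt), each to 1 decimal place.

Leg 1: heading 72.7°; drift +9.5° → track 82.2°, groundspeed 88.0 kt
Leg 2: heading 92.9°; drift +14.0° → track 106.9°, groundspeed 96.4 kt
Leg 3: heading 158.1°; drift +13.0° → track 171.1°, groundspeed 130.5 kt
Leg 4: heading 343.9°; drift -15.6° → track 328.3°, groundspeed 103.7 kt
Leg 5: heading 309.1°; drift -14.9° → track 294.2°, groundspeed 122.6 kt
Leg 6: heading 302.3°; drift -14.2° → track 288.1°, groundspeed 126.1 kt

Leg 1: track=82.2°, groundspeed=88.0 kt
Leg 2: track=106.9°, groundspeed=96.4 kt
Leg 3: track=171.1°, groundspeed=130.5 kt
Leg 4: track=328.3°, groundspeed=103.7 kt
Leg 5: track=294.2°, groundspeed=122.6 kt
Leg 6: track=288.1°, groundspeed=126.1 kt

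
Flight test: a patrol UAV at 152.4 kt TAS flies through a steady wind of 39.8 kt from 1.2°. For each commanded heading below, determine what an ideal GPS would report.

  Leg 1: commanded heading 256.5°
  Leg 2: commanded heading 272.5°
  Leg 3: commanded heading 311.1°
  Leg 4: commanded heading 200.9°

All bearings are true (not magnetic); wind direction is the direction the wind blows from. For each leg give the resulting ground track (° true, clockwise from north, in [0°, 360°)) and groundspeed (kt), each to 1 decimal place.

Leg 1: track=243.2°, groundspeed=167.0 kt
Leg 2: track=257.8°, groundspeed=156.6 kt
Leg 3: track=297.6°, groundspeed=130.5 kt
Leg 4: track=196.9°, groundspeed=190.3 kt

Leg 1: heading 256.5°; drift -13.3° → track 243.2°, groundspeed 167.0 kt
Leg 2: heading 272.5°; drift -14.7° → track 257.8°, groundspeed 156.6 kt
Leg 3: heading 311.1°; drift -13.5° → track 297.6°, groundspeed 130.5 kt
Leg 4: heading 200.9°; drift -4.0° → track 196.9°, groundspeed 190.3 kt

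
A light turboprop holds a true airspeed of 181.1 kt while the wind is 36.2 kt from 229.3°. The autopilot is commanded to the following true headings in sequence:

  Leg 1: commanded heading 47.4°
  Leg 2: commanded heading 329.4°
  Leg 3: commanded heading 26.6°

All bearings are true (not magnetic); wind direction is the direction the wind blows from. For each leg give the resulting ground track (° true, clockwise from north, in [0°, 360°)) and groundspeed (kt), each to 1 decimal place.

Leg 1: track=47.7°, groundspeed=217.3 kt
Leg 2: track=340.2°, groundspeed=190.8 kt
Leg 3: track=30.3°, groundspeed=215.0 kt

Leg 1: heading 47.4°; drift +0.3° → track 47.7°, groundspeed 217.3 kt
Leg 2: heading 329.4°; drift +10.8° → track 340.2°, groundspeed 190.8 kt
Leg 3: heading 26.6°; drift +3.7° → track 30.3°, groundspeed 215.0 kt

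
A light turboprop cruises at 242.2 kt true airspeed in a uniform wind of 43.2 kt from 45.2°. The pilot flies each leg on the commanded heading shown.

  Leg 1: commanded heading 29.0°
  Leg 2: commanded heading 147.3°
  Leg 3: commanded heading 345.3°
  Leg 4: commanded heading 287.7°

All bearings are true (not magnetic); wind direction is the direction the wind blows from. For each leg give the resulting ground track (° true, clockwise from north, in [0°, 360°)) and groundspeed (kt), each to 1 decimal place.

Leg 1: track=25.6°, groundspeed=201.1 kt
Leg 2: track=156.8°, groundspeed=254.8 kt
Leg 3: track=335.7°, groundspeed=223.7 kt
Leg 4: track=279.4°, groundspeed=264.9 kt

Leg 1: heading 29.0°; drift -3.4° → track 25.6°, groundspeed 201.1 kt
Leg 2: heading 147.3°; drift +9.5° → track 156.8°, groundspeed 254.8 kt
Leg 3: heading 345.3°; drift -9.6° → track 335.7°, groundspeed 223.7 kt
Leg 4: heading 287.7°; drift -8.3° → track 279.4°, groundspeed 264.9 kt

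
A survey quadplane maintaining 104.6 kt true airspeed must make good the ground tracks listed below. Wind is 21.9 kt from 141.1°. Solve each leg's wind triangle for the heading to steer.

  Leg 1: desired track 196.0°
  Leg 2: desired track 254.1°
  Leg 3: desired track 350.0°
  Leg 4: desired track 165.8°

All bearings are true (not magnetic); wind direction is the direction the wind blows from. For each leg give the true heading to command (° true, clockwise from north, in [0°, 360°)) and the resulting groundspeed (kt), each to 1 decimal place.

Leg 1: desired track 196.0°; wind correction -9.9° → command heading 186.1°, groundspeed 90.5 kt
Leg 2: desired track 254.1°; wind correction -11.1° → command heading 243.0°, groundspeed 111.2 kt
Leg 3: desired track 350.0°; wind correction +5.8° → command heading 355.8°, groundspeed 123.2 kt
Leg 4: desired track 165.8°; wind correction -5.0° → command heading 160.8°, groundspeed 84.3 kt

Leg 1: heading=186.1°, groundspeed=90.5 kt
Leg 2: heading=243.0°, groundspeed=111.2 kt
Leg 3: heading=355.8°, groundspeed=123.2 kt
Leg 4: heading=160.8°, groundspeed=84.3 kt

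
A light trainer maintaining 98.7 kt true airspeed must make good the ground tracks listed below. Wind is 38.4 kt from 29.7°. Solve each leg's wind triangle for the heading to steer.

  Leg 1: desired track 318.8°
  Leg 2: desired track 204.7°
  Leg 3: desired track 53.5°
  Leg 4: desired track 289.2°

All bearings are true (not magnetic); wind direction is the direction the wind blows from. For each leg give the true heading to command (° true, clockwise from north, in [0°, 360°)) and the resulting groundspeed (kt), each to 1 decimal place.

Leg 1: heading=340.4°, groundspeed=79.2 kt
Leg 2: heading=202.8°, groundspeed=136.9 kt
Leg 3: heading=44.5°, groundspeed=62.3 kt
Leg 4: heading=311.7°, groundspeed=98.2 kt

Leg 1: desired track 318.8°; wind correction +21.6° → command heading 340.4°, groundspeed 79.2 kt
Leg 2: desired track 204.7°; wind correction -1.9° → command heading 202.8°, groundspeed 136.9 kt
Leg 3: desired track 53.5°; wind correction -9.0° → command heading 44.5°, groundspeed 62.3 kt
Leg 4: desired track 289.2°; wind correction +22.5° → command heading 311.7°, groundspeed 98.2 kt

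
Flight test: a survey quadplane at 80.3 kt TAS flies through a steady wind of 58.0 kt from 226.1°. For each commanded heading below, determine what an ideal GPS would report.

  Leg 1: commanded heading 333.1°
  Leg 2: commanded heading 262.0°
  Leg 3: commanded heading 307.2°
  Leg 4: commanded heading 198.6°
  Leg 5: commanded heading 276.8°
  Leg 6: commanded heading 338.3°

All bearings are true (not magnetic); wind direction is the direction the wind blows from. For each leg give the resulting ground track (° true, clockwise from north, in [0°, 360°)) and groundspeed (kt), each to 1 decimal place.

Leg 1: heading 333.1°; drift +29.7° → track 2.8°, groundspeed 112.0 kt
Leg 2: heading 262.0°; drift +45.6° → track 307.6°, groundspeed 47.6 kt
Leg 3: heading 307.2°; drift +38.8° → track 346.0°, groundspeed 91.5 kt
Leg 4: heading 198.6°; drift -42.9° → track 155.7°, groundspeed 39.4 kt
Leg 5: heading 276.8°; drift +45.9° → track 322.7°, groundspeed 62.5 kt
Leg 6: heading 338.3°; drift +27.7° → track 6.0°, groundspeed 115.5 kt

Leg 1: track=2.8°, groundspeed=112.0 kt
Leg 2: track=307.6°, groundspeed=47.6 kt
Leg 3: track=346.0°, groundspeed=91.5 kt
Leg 4: track=155.7°, groundspeed=39.4 kt
Leg 5: track=322.7°, groundspeed=62.5 kt
Leg 6: track=6.0°, groundspeed=115.5 kt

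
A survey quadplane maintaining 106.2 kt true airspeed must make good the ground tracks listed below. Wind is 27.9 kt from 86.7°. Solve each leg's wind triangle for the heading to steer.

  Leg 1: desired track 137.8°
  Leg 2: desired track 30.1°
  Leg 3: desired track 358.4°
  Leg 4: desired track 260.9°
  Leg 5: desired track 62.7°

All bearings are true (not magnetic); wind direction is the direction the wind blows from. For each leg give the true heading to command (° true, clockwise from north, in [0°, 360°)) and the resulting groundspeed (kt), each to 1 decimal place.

Leg 1: heading=126.0°, groundspeed=86.4 kt
Leg 2: heading=42.8°, groundspeed=88.3 kt
Leg 3: heading=13.6°, groundspeed=101.6 kt
Leg 4: heading=259.4°, groundspeed=133.9 kt
Leg 5: heading=68.8°, groundspeed=80.1 kt

Leg 1: desired track 137.8°; wind correction -11.8° → command heading 126.0°, groundspeed 86.4 kt
Leg 2: desired track 30.1°; wind correction +12.7° → command heading 42.8°, groundspeed 88.3 kt
Leg 3: desired track 358.4°; wind correction +15.2° → command heading 13.6°, groundspeed 101.6 kt
Leg 4: desired track 260.9°; wind correction -1.5° → command heading 259.4°, groundspeed 133.9 kt
Leg 5: desired track 62.7°; wind correction +6.1° → command heading 68.8°, groundspeed 80.1 kt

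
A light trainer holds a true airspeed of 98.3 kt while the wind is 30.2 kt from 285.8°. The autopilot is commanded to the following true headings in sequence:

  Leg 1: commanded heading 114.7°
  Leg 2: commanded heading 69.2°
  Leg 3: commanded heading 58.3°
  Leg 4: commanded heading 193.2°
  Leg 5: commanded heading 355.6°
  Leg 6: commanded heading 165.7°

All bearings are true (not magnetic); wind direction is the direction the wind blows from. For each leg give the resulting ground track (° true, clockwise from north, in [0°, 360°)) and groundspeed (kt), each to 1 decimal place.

Leg 1: track=112.6°, groundspeed=128.2 kt
Leg 2: track=77.6°, groundspeed=123.9 kt
Leg 3: track=68.9°, groundspeed=120.8 kt
Leg 4: track=176.4°, groundspeed=104.1 kt
Leg 5: track=13.5°, groundspeed=92.3 kt
Leg 6: track=152.7°, groundspeed=116.4 kt

Leg 1: heading 114.7°; drift -2.1° → track 112.6°, groundspeed 128.2 kt
Leg 2: heading 69.2°; drift +8.4° → track 77.6°, groundspeed 123.9 kt
Leg 3: heading 58.3°; drift +10.6° → track 68.9°, groundspeed 120.8 kt
Leg 4: heading 193.2°; drift -16.8° → track 176.4°, groundspeed 104.1 kt
Leg 5: heading 355.6°; drift +17.9° → track 13.5°, groundspeed 92.3 kt
Leg 6: heading 165.7°; drift -13.0° → track 152.7°, groundspeed 116.4 kt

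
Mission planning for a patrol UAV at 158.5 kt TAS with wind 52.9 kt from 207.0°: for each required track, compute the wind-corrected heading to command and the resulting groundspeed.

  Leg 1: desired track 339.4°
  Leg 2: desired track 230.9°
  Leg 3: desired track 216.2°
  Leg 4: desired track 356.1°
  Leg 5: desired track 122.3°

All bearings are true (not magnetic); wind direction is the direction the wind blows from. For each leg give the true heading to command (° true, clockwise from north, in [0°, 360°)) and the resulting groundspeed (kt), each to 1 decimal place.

Leg 1: desired track 339.4°; wind correction -14.3° → command heading 325.1°, groundspeed 189.3 kt
Leg 2: desired track 230.9°; wind correction -7.8° → command heading 223.1°, groundspeed 108.7 kt
Leg 3: desired track 216.2°; wind correction -3.1° → command heading 213.1°, groundspeed 106.1 kt
Leg 4: desired track 356.1°; wind correction -9.9° → command heading 346.2°, groundspeed 201.5 kt
Leg 5: desired track 122.3°; wind correction +19.4° → command heading 141.7°, groundspeed 144.6 kt

Leg 1: heading=325.1°, groundspeed=189.3 kt
Leg 2: heading=223.1°, groundspeed=108.7 kt
Leg 3: heading=213.1°, groundspeed=106.1 kt
Leg 4: heading=346.2°, groundspeed=201.5 kt
Leg 5: heading=141.7°, groundspeed=144.6 kt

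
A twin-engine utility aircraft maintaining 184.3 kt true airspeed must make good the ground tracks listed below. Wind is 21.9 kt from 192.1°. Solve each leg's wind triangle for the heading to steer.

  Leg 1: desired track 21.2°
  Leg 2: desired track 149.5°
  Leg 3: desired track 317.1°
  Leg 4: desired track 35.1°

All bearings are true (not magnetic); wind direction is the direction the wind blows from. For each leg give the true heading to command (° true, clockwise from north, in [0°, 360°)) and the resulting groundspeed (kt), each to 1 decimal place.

Leg 1: heading=22.3°, groundspeed=205.9 kt
Leg 2: heading=154.1°, groundspeed=167.6 kt
Leg 3: heading=311.5°, groundspeed=196.0 kt
Leg 4: heading=37.8°, groundspeed=204.3 kt

Leg 1: desired track 21.2°; wind correction +1.1° → command heading 22.3°, groundspeed 205.9 kt
Leg 2: desired track 149.5°; wind correction +4.6° → command heading 154.1°, groundspeed 167.6 kt
Leg 3: desired track 317.1°; wind correction -5.6° → command heading 311.5°, groundspeed 196.0 kt
Leg 4: desired track 35.1°; wind correction +2.7° → command heading 37.8°, groundspeed 204.3 kt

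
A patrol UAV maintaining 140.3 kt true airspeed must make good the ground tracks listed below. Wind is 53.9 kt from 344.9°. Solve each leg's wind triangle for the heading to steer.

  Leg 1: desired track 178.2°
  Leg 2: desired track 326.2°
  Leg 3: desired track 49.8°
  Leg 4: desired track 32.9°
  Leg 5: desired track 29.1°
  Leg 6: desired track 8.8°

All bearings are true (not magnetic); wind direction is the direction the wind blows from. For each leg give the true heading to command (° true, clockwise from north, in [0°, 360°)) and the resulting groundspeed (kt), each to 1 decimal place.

Leg 1: desired track 178.2°; wind correction +5.1° → command heading 183.3°, groundspeed 192.2 kt
Leg 2: desired track 326.2°; wind correction +7.1° → command heading 333.3°, groundspeed 88.2 kt
Leg 3: desired track 49.8°; wind correction -20.4° → command heading 29.4°, groundspeed 108.7 kt
Leg 4: desired track 32.9°; wind correction -16.6° → command heading 16.3°, groundspeed 98.4 kt
Leg 5: desired track 29.1°; wind correction -15.5° → command heading 13.6°, groundspeed 96.5 kt
Leg 6: desired track 8.8°; wind correction -9.0° → command heading 359.8°, groundspeed 89.3 kt

Leg 1: heading=183.3°, groundspeed=192.2 kt
Leg 2: heading=333.3°, groundspeed=88.2 kt
Leg 3: heading=29.4°, groundspeed=108.7 kt
Leg 4: heading=16.3°, groundspeed=98.4 kt
Leg 5: heading=13.6°, groundspeed=96.5 kt
Leg 6: heading=359.8°, groundspeed=89.3 kt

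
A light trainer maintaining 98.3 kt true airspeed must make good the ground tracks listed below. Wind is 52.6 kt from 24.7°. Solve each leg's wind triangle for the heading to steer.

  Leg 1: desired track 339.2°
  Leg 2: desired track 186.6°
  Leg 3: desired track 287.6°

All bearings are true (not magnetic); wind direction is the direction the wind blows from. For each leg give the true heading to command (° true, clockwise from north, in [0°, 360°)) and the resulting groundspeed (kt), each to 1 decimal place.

Leg 1: heading=1.6°, groundspeed=54.0 kt
Leg 2: heading=177.0°, groundspeed=146.9 kt
Leg 3: heading=319.7°, groundspeed=89.8 kt

Leg 1: desired track 339.2°; wind correction +22.4° → command heading 1.6°, groundspeed 54.0 kt
Leg 2: desired track 186.6°; wind correction -9.6° → command heading 177.0°, groundspeed 146.9 kt
Leg 3: desired track 287.6°; wind correction +32.1° → command heading 319.7°, groundspeed 89.8 kt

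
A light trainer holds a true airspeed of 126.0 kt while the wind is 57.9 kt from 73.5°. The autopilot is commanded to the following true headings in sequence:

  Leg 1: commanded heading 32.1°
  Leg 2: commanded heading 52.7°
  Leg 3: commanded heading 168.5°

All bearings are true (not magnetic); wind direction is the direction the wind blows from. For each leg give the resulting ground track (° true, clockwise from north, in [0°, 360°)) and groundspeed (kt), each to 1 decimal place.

Leg 1: track=7.2°, groundspeed=91.0 kt
Leg 2: track=36.7°, groundspeed=74.8 kt
Leg 3: track=192.3°, groundspeed=143.2 kt

Leg 1: heading 32.1°; drift -24.9° → track 7.2°, groundspeed 91.0 kt
Leg 2: heading 52.7°; drift -16.0° → track 36.7°, groundspeed 74.8 kt
Leg 3: heading 168.5°; drift +23.8° → track 192.3°, groundspeed 143.2 kt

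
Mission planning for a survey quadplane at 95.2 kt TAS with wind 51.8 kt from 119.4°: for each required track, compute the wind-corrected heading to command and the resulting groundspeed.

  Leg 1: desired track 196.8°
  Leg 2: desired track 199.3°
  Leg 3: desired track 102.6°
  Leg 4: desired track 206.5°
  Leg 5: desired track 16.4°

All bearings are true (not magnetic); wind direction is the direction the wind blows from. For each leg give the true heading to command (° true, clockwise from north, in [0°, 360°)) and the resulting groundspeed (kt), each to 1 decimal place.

Leg 1: heading=164.7°, groundspeed=69.4 kt
Leg 2: heading=166.9°, groundspeed=71.3 kt
Leg 3: heading=111.6°, groundspeed=44.4 kt
Leg 4: heading=173.6°, groundspeed=77.3 kt
Leg 5: heading=48.4°, groundspeed=92.4 kt

Leg 1: desired track 196.8°; wind correction -32.1° → command heading 164.7°, groundspeed 69.4 kt
Leg 2: desired track 199.3°; wind correction -32.4° → command heading 166.9°, groundspeed 71.3 kt
Leg 3: desired track 102.6°; wind correction +9.0° → command heading 111.6°, groundspeed 44.4 kt
Leg 4: desired track 206.5°; wind correction -32.9° → command heading 173.6°, groundspeed 77.3 kt
Leg 5: desired track 16.4°; wind correction +32.0° → command heading 48.4°, groundspeed 92.4 kt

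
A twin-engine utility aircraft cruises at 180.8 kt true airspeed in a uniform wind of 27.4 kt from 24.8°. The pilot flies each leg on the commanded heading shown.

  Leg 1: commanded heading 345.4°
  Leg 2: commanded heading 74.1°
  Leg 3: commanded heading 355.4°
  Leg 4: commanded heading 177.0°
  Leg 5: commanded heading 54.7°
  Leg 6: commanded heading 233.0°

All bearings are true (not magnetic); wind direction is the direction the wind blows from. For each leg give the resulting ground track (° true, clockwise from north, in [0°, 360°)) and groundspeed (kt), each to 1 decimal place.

Leg 1: heading 345.4°; drift -6.2° → track 339.2°, groundspeed 160.6 kt
Leg 2: heading 74.1°; drift +7.3° → track 81.4°, groundspeed 164.3 kt
Leg 3: heading 355.4°; drift -4.9° → track 350.5°, groundspeed 157.5 kt
Leg 4: heading 177.0°; drift +3.6° → track 180.6°, groundspeed 205.4 kt
Leg 5: heading 54.7°; drift +5.0° → track 59.7°, groundspeed 157.6 kt
Leg 6: heading 233.0°; drift -3.6° → track 229.4°, groundspeed 205.4 kt

Leg 1: track=339.2°, groundspeed=160.6 kt
Leg 2: track=81.4°, groundspeed=164.3 kt
Leg 3: track=350.5°, groundspeed=157.5 kt
Leg 4: track=180.6°, groundspeed=205.4 kt
Leg 5: track=59.7°, groundspeed=157.6 kt
Leg 6: track=229.4°, groundspeed=205.4 kt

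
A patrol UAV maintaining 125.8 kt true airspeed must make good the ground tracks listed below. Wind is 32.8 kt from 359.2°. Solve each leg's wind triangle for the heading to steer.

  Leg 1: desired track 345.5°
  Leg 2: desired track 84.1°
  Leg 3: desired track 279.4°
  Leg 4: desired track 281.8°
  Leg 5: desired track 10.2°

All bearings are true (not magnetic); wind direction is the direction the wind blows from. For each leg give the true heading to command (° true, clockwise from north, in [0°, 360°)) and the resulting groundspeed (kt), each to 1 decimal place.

Leg 1: heading=349.0°, groundspeed=93.7 kt
Leg 2: heading=69.0°, groundspeed=118.6 kt
Leg 3: heading=294.3°, groundspeed=115.8 kt
Leg 4: heading=296.5°, groundspeed=114.5 kt
Leg 5: heading=7.3°, groundspeed=93.4 kt

Leg 1: desired track 345.5°; wind correction +3.5° → command heading 349.0°, groundspeed 93.7 kt
Leg 2: desired track 84.1°; wind correction -15.1° → command heading 69.0°, groundspeed 118.6 kt
Leg 3: desired track 279.4°; wind correction +14.9° → command heading 294.3°, groundspeed 115.8 kt
Leg 4: desired track 281.8°; wind correction +14.7° → command heading 296.5°, groundspeed 114.5 kt
Leg 5: desired track 10.2°; wind correction -2.9° → command heading 7.3°, groundspeed 93.4 kt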